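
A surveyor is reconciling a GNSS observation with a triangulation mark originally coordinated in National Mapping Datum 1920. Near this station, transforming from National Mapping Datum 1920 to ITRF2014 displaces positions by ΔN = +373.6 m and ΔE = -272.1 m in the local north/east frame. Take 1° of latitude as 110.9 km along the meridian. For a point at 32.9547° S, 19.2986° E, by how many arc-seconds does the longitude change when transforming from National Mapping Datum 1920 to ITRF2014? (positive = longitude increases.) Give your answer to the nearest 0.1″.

At latitude -32.9547°, cos φ = 0.839101.
1° of longitude at this latitude = 110.9 × cos φ = 93.06 km, so Δλ = -272.1 / 93056.3 = -0.0029240° = -10.527″.

Δλ = -10.5″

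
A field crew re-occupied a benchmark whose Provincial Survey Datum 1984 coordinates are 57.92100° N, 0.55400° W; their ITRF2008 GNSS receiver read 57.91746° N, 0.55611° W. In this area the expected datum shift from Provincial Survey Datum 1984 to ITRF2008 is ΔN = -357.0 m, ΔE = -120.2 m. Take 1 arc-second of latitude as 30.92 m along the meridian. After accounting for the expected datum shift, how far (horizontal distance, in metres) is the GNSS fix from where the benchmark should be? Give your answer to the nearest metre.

37 m

Observed coordinate differences: Δφ = -0.00354°, Δλ = -0.00211°.
Converting to metres (1° lat = 111312 m, cos φ = 0.531088): observed ΔN = -394.0 m, observed ΔE = -124.7 m.
Subtracting the expected shift leaves a residual of -394.0 − (-357.0) = -37.0 m north and -124.7 − (-120.2) = -4.5 m east.
Residual distance = √((-37.0)² + (-4.5)²) = 37.3 m.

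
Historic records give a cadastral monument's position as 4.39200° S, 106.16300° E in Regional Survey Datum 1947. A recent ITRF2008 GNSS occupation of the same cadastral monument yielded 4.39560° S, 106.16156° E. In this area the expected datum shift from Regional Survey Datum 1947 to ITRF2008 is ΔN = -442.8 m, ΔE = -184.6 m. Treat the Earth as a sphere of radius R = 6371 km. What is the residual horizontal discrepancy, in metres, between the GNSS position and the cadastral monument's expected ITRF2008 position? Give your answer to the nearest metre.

49 m

Observed coordinate differences: Δφ = -0.00360°, Δλ = -0.00144°.
Converting to metres (1° lat = 111195 m, cos φ = 0.997063): observed ΔN = -400.3 m, observed ΔE = -159.7 m.
Subtracting the expected shift leaves a residual of -400.3 − (-442.8) = 42.5 m north and -159.7 − (-184.6) = 24.9 m east.
Residual distance = √(42.5² + 24.9²) = 49.3 m.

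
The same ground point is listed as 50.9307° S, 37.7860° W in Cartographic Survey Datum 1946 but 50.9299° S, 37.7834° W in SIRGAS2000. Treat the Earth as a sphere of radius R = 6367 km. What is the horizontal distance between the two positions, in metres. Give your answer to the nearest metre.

Δφ = -50.9299° − -50.9307° = +0.0008°; Δλ = -37.7834° − -37.7860° = +0.0026°.
1° along a meridian = πR/180 = 111125 m.
ΔN = Δφ × 111125 = 88.9 m; ΔE = Δλ × 111125 × cos(-50.9307°) = +0.0026 × 111125 × 0.630260 = 182.1 m.
Distance = √(ΔE² + ΔN²) = √(182.1² + 88.9²) = 202.6 m.

203 m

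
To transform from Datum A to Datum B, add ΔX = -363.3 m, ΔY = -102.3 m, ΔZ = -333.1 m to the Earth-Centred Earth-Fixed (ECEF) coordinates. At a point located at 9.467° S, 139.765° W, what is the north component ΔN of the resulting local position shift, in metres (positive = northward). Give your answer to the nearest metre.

At φ = -9.467°, λ = -139.765°: sin φ = -0.164480, cos φ = 0.986380, sin λ = -0.645924, cos λ = -0.763402.
ΔN = −sin φ cos λ·ΔX − sin φ sin λ·ΔY + cos φ·ΔZ = −(-0.164480)(-0.763402)(-363.3) − (-0.164480)(-0.645924)(-102.3) + (0.986380)(-333.1) = -272.08 m.

ΔN = -272 m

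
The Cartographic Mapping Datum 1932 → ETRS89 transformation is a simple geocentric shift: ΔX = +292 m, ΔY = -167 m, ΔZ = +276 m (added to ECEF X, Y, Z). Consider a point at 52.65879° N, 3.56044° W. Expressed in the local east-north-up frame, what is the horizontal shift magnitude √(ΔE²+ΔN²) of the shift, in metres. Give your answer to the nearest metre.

165 m

At φ = 52.65879°, λ = -3.56044°: sin φ = 0.795037, cos φ = 0.606560, sin λ = -0.062101, cos λ = 0.998070.
ΔE = −sin λ·ΔX + cos λ·ΔY = −(-0.062101)·(292) + (0.998070)·(-167) = -148.54 m.
ΔN = −sin φ cos λ·ΔX − sin φ sin λ·ΔY + cos φ·ΔZ = −(0.795037)(0.998070)(292) − (0.795037)(-0.062101)(-167) + (0.606560)(276) = -72.54 m.
Horizontal magnitude = √(ΔE² + ΔN²) = √((-148.54)² + (-72.54)²) = 165.31 m.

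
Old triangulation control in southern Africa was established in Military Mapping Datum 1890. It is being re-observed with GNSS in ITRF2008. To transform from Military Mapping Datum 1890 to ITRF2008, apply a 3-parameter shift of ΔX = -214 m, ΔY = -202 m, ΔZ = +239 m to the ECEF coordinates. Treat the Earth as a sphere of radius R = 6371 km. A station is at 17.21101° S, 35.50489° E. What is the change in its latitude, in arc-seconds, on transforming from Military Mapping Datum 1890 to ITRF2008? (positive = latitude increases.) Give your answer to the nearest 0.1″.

sin φ = -0.295892, cos φ = 0.955222, sin λ = 0.580772, cos λ = 0.814066.
North component: ΔN = −sin φ cos λ·ΔX − sin φ sin λ·ΔY + cos φ·ΔZ = −(-0.295892)(0.814066)(-214) − (-0.295892)(0.580772)(-202) + (0.955222)(239) = 142.04 m.
1° of latitude spans πR/180 = 111195 m, so Δφ = 142.04 / 111195 × 3600 = 4.599″.

Δφ = 4.6″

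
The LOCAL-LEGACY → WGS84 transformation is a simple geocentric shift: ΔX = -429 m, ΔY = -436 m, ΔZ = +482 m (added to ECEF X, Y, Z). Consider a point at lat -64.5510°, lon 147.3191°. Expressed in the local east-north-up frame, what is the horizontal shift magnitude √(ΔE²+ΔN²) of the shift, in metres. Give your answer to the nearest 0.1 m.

The local east axis at (φ, λ) is (−sin λ, cos λ, 0), so ΔE = −sin(147.3191°)·(-429) + cos(147.3191°)·(-436) = 598.62 m.
The local north axis is (−sin φ cos λ, −sin φ sin λ, cos φ), giving ΔN = 326.049 − 212.579 + 207.119 = 320.59 m.
Horizontal magnitude = √(ΔE² + ΔN²) = √(598.62² + 320.59²) = 679.06 m.

679.1 m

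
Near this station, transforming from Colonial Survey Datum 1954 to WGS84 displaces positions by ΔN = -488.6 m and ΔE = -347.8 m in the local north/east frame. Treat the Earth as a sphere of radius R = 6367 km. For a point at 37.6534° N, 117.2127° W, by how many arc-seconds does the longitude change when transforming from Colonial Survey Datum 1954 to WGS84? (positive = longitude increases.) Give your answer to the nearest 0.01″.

Δλ = -14.23″

At latitude 37.6534°, cos φ = 0.791721.
One radian of longitude at latitude φ spans R cos φ, so Δλ = ΔE / (R cos φ) = -347.8 / (6367000 × 0.791721) = -6.8996e-05 rad = -14.231″.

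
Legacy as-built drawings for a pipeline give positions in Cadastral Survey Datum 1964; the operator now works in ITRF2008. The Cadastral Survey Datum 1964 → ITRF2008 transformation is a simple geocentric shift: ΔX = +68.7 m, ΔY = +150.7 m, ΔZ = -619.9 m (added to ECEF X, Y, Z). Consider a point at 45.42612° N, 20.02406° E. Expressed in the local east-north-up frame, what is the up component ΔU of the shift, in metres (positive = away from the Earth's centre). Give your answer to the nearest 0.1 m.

The local up (radial) axis is (cos φ cos λ, cos φ sin λ, sin φ), giving ΔU = 45.301 + 36.216 − 441.583 = -360.07 m.

ΔU = -360.1 m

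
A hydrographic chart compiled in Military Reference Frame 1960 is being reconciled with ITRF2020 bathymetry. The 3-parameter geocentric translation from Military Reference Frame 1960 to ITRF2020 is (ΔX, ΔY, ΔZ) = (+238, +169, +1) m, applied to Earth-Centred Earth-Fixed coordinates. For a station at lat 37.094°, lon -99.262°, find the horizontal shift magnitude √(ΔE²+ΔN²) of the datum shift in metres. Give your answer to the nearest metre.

The local east axis at (φ, λ) is (−sin λ, cos λ, 0), so ΔE = −sin(-99.262°)·238 + cos(-99.262°)·169 = 207.70 m.
The local north axis is (−sin φ cos λ, −sin φ sin λ, cos φ), giving ΔN = 23.103 + 100.599 + 0.798 = 124.50 m.
Horizontal magnitude = √(ΔE² + ΔN²) = √(207.70² + 124.50²) = 242.15 m.

242 m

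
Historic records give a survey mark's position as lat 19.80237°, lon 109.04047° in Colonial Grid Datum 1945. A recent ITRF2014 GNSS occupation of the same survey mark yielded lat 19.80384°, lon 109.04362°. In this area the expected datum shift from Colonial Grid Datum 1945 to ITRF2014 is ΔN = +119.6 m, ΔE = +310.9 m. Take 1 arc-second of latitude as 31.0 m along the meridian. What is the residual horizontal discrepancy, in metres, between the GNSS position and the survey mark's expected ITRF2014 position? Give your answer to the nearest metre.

Observed coordinate differences: Δφ = +0.00147°, Δλ = +0.00315°.
Converting to metres (1° lat = 111600 m, cos φ = 0.940867): observed ΔN = 164.1 m, observed ΔE = 330.8 m.
Subtracting the expected shift leaves a residual of 164.1 − (119.6) = 44.5 m north and 330.8 − (310.9) = 19.9 m east.
Residual distance = √(44.5² + 19.9²) = 48.7 m.

49 m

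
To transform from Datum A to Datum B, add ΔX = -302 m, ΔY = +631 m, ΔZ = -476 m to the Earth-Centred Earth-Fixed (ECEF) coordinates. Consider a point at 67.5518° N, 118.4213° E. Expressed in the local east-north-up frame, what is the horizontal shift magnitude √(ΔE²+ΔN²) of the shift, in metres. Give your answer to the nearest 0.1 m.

At φ = 67.5518°, λ = 118.4213°: sin φ = 0.924225, cos φ = 0.381848, sin λ = 0.879472, cos λ = -0.475951.
ΔE = −sin λ·ΔX + cos λ·ΔY = −(0.879472)·(-302) + (-0.475951)·(631) = -34.72 m.
ΔN = −sin φ cos λ·ΔX − sin φ sin λ·ΔY + cos φ·ΔZ = −(0.924225)(-0.475951)(-302) − (0.924225)(0.879472)(631) + (0.381848)(-476) = -827.50 m.
Horizontal magnitude = √(ΔE² + ΔN²) = √((-34.72)² + (-827.50)²) = 828.23 m.

828.2 m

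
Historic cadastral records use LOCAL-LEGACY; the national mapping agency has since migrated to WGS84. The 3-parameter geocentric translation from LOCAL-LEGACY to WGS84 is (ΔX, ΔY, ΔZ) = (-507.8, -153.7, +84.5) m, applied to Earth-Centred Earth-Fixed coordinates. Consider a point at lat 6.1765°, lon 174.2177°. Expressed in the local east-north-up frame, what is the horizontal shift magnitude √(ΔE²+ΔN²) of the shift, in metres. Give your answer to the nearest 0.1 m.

206.5 m

At φ = 6.1765°, λ = 174.2177°: sin φ = 0.107592, cos φ = 0.994195, sin λ = 0.100749, cos λ = -0.994912.
ΔE = −sin λ·ΔX + cos λ·ΔY = −(0.100749)·(-507.8) + (-0.994912)·(-153.7) = 204.08 m.
ΔN = −sin φ cos λ·ΔX − sin φ sin λ·ΔY + cos φ·ΔZ = −(0.107592)(-0.994912)(-507.8) − (0.107592)(0.100749)(-153.7) + (0.994195)(84.5) = 31.32 m.
Horizontal magnitude = √(ΔE² + ΔN²) = √(204.08² + 31.32²) = 206.47 m.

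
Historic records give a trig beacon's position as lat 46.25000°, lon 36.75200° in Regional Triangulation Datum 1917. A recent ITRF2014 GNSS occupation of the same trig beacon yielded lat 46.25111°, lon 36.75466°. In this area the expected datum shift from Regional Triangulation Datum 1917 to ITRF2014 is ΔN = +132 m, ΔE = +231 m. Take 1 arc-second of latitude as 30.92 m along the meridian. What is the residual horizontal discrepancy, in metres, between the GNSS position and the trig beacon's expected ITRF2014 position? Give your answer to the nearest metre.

Observed coordinate differences: Δφ = +0.00111°, Δλ = +0.00266°.
Converting to metres (1° lat = 111312 m, cos φ = 0.691513): observed ΔN = 123.6 m, observed ΔE = 204.8 m.
Subtracting the expected shift leaves a residual of 123.6 − (132) = -8.4 m north and 204.8 − (231) = -26.2 m east.
Residual distance = √((-8.4)² + (-26.2)²) = 27.6 m.

28 m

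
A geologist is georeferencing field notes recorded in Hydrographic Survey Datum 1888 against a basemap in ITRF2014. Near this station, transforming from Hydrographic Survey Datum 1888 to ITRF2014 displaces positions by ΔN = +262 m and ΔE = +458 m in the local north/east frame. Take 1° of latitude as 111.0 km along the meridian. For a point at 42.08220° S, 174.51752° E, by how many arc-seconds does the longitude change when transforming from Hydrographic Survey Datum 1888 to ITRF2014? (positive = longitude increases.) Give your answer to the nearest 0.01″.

Δλ = 20.01″

At latitude -42.08220°, cos φ = 0.742184.
1° of longitude at this latitude = 111.0 × cos φ = 82.38 km, so Δλ = 458.0 / 82382.4 = 0.0055594° = 20.014″.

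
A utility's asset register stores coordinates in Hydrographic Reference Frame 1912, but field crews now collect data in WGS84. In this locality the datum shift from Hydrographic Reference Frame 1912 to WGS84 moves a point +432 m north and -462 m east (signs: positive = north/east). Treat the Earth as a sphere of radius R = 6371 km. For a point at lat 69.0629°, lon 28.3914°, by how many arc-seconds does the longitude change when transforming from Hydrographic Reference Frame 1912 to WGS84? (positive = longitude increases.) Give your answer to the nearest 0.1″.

Δλ = -41.9″

At latitude 69.0629°, cos φ = 0.357343.
One radian of longitude at latitude φ spans R cos φ, so Δλ = ΔE / (R cos φ) = -462.0 / (6371000 × 0.357343) = -2.0293e-04 rad = -41.858″.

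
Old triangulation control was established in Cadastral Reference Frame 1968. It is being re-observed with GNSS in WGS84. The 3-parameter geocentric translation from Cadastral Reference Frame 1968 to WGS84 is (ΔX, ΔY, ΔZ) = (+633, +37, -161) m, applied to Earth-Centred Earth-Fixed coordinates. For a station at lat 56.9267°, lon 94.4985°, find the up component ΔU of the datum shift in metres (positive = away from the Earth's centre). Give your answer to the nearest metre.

ΔU = -142 m

The local up (radial) axis is (cos φ cos λ, cos φ sin λ, sin φ), giving ΔU = -27.094 + 20.129 − 134.914 = -141.88 m.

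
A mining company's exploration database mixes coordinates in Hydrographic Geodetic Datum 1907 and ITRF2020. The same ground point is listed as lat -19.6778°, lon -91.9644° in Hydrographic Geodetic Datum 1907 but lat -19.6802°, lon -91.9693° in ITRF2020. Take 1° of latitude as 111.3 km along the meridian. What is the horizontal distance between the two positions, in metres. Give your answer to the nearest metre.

579 m

Δφ = -19.6802° − -19.6778° = -0.0024°; Δλ = -91.9693° − -91.9644° = -0.0049°.
ΔN = Δφ × 111300 = -267.1 m; ΔE = Δλ × 111300 × cos(-19.6778°) = -0.0049 × 111300 × 0.941601 = -513.5 m.
Distance = √(ΔE² + ΔN²) = √((-513.5)² + (-267.1)²) = 578.8 m.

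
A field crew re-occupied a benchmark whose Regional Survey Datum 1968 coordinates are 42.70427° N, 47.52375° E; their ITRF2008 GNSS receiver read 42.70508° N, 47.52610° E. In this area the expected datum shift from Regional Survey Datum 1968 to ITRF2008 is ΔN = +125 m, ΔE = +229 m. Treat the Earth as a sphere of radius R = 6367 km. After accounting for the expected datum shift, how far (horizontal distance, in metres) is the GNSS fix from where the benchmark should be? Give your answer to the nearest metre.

Observed coordinate differences: Δφ = +0.00081°, Δλ = +0.00235°.
Converting to metres (1° lat = 111125 m, cos φ = 0.734864): observed ΔN = 90.0 m, observed ΔE = 191.9 m.
Subtracting the expected shift leaves a residual of 90.0 − (125) = -35.0 m north and 191.9 − (229) = -37.1 m east.
Residual distance = √((-35.0)² + (-37.1)²) = 51.0 m.

51 m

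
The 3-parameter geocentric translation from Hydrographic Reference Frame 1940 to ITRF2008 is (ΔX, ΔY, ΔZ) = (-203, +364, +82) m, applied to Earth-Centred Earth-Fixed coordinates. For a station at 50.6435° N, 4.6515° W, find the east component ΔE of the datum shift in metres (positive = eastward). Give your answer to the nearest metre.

At φ = 50.6435°, λ = -4.6515°: sin φ = 0.773215, cos φ = 0.634144, sin λ = -0.081095, cos λ = 0.996706.
ΔE = −sin λ·ΔX + cos λ·ΔY = −(-0.081095)·(-203) + (0.996706)·(364) = 346.34 m.

ΔE = 346 m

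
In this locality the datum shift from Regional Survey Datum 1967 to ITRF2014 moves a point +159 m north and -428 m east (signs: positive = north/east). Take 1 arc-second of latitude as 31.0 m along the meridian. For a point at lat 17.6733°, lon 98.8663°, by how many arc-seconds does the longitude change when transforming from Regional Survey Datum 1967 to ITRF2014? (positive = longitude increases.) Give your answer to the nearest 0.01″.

At latitude 17.6733°, cos φ = 0.952803.
1″ of longitude at this latitude = 31.00 × cos φ = 29.5369 m, so Δλ = -428.0 / 29.5369 = -14.490″.

Δλ = -14.49″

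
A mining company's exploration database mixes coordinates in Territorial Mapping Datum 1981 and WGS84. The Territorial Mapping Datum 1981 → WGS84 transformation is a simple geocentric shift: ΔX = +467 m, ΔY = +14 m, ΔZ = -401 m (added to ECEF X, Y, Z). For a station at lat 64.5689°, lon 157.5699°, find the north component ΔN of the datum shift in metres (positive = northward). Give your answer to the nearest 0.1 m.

ΔN = 212.8 m

At φ = 64.5689°, λ = 157.5699°: sin φ = 0.903102, cos φ = 0.429425, sin λ = 0.381556, cos λ = -0.924346.
ΔN = −sin φ cos λ·ΔX − sin φ sin λ·ΔY + cos φ·ΔZ = −(0.903102)(-0.924346)(467) − (0.903102)(0.381556)(14) + (0.429425)(-401) = 212.82 m.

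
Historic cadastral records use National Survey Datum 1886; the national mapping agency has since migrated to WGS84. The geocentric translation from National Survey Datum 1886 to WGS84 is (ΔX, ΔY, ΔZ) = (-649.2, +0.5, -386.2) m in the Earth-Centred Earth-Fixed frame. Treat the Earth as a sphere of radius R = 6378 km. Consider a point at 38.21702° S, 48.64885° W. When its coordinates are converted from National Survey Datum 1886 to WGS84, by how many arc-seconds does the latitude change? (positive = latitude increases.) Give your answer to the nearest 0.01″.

Δφ = -18.40″

sin φ = -0.618642, cos φ = 0.785673, sin λ = -0.750675, cos λ = 0.660672.
North component: ΔN = −sin φ cos λ·ΔX − sin φ sin λ·ΔY + cos φ·ΔZ = −(-0.618642)(0.660672)(-649.2) − (-0.618642)(-0.750675)(0.5) + (0.785673)(-386.2) = -569.00 m.
1° of latitude spans πR/180 = 111317 m, so Δφ = -569.00 / 111317 × 3600 = -18.401″.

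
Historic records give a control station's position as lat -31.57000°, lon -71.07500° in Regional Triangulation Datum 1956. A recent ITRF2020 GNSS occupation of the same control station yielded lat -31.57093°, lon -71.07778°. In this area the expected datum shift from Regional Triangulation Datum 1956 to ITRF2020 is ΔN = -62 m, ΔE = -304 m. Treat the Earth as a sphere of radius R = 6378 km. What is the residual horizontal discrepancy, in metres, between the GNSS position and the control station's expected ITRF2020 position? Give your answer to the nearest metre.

58 m

Observed coordinate differences: Δφ = -0.00093°, Δλ = -0.00278°.
Converting to metres (1° lat = 111317 m, cos φ = 0.852001): observed ΔN = -103.5 m, observed ΔE = -263.7 m.
Subtracting the expected shift leaves a residual of -103.5 − (-62) = -41.5 m north and -263.7 − (-304) = 40.3 m east.
Residual distance = √((-41.5)² + 40.3²) = 57.9 m.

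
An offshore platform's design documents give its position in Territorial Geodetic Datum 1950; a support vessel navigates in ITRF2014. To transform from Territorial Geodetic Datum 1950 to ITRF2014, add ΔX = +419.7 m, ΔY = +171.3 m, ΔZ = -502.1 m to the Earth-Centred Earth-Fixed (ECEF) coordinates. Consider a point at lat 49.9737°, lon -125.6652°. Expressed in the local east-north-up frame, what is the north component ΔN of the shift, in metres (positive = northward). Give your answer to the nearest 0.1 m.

ΔN = -29.0 m

The local north axis is (−sin φ cos λ, −sin φ sin λ, cos φ), giving ΔN = 187.383 + 106.570 − 322.920 = -28.97 m.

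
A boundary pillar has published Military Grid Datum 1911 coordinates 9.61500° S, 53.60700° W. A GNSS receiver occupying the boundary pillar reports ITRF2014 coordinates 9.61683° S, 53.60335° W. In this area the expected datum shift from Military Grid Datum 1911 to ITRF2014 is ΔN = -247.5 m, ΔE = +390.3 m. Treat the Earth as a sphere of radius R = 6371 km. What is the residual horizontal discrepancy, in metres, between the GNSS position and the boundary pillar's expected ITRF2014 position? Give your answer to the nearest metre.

45 m

Observed coordinate differences: Δφ = -0.00183°, Δλ = +0.00365°.
Converting to metres (1° lat = 111195 m, cos φ = 0.985952): observed ΔN = -203.5 m, observed ΔE = 400.2 m.
Subtracting the expected shift leaves a residual of -203.5 − (-247.5) = 44.0 m north and 400.2 − (390.3) = 9.9 m east.
Residual distance = √(44.0² + 9.9²) = 45.1 m.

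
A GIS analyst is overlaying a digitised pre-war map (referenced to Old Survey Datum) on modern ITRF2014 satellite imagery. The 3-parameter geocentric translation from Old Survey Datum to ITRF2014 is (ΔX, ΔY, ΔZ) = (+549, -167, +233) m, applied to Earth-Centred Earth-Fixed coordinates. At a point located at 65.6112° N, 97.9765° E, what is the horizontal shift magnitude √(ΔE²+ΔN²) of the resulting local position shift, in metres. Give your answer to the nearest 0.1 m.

609.0 m

The local east axis at (φ, λ) is (−sin λ, cos λ, 0), so ΔE = −sin(97.9765°)·549 + cos(97.9765°)·(-167) = -520.51 m.
The local north axis is (−sin φ cos λ, −sin φ sin λ, cos φ), giving ΔN = 69.385 + 150.626 + 96.212 = 316.22 m.
Horizontal magnitude = √(ΔE² + ΔN²) = √((-520.51)² + 316.22²) = 609.04 m.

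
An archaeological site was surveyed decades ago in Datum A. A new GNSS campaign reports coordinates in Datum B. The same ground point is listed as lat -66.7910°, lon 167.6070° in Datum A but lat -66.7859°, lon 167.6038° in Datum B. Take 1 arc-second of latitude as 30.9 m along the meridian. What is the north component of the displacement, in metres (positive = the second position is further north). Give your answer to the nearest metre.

ΔN = 567 m

Δφ = -66.7859° − -66.7910° = +0.0051°; Δλ = 167.6038° − 167.6070° = -0.0032°.
1° of latitude = 3600 × 30.90 = 111240 m.
ΔN = Δφ × 111240 = 567.3 m; ΔE = Δλ × 111240 × cos(-66.7910°) = -0.0032 × 111240 × 0.394086 = -140.3 m.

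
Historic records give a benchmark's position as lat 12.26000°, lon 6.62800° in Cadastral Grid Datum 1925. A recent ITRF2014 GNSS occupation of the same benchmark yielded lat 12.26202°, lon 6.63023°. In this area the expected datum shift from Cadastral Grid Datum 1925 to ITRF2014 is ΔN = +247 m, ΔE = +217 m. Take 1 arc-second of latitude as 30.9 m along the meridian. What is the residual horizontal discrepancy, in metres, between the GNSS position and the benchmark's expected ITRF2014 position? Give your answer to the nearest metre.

Observed coordinate differences: Δφ = +0.00202°, Δλ = +0.00223°.
Converting to metres (1° lat = 111240 m, cos φ = 0.977194): observed ΔN = 224.7 m, observed ΔE = 242.4 m.
Subtracting the expected shift leaves a residual of 224.7 − (247) = -22.3 m north and 242.4 − (217) = 25.4 m east.
Residual distance = √((-22.3)² + 25.4²) = 33.8 m.

34 m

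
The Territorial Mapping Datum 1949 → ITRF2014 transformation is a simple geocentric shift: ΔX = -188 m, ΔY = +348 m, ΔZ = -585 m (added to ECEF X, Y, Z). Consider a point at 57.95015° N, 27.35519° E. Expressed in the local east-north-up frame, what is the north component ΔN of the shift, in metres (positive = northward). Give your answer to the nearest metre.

ΔN = -304 m

The local north axis is (−sin φ cos λ, −sin φ sin λ, cos φ), giving ΔN = 141.527 − 135.536 − 310.434 = -304.44 m.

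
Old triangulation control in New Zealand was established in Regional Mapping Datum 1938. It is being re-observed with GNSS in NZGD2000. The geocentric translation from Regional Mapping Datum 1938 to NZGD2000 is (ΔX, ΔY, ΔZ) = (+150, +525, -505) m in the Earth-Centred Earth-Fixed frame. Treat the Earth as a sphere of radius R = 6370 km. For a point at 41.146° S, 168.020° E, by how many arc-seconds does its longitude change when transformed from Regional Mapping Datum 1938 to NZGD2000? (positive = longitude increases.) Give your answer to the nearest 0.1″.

Δλ = -23.4″

sin φ = -0.657980, cos φ = 0.753035, sin λ = 0.207570, cos λ = -0.978220.
East component: ΔE = −sin λ·ΔX + cos λ·ΔY = −(0.207570)(150) + (-0.978220)(525) = -544.70 m.
1° of latitude spans πR/180 = 111177 m; at latitude φ, 1° of longitude spans that × cos φ = 83720.6 m, so Δλ = -544.70 / 83720.6 × 3600 = -23.422″.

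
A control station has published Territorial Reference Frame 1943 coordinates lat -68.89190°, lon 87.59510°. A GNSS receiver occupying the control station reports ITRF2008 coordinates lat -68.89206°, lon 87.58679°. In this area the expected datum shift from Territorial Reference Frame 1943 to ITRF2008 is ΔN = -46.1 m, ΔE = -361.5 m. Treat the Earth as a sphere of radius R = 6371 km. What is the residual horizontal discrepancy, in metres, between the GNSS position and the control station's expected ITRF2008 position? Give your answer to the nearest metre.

Observed coordinate differences: Δφ = -0.00016°, Δλ = -0.00831°.
Converting to metres (1° lat = 111195 m, cos φ = 0.360129): observed ΔN = -17.8 m, observed ΔE = -332.8 m.
Subtracting the expected shift leaves a residual of -17.8 − (-46.1) = 28.3 m north and -332.8 − (-361.5) = 28.7 m east.
Residual distance = √(28.3² + 28.7²) = 40.3 m.

40 m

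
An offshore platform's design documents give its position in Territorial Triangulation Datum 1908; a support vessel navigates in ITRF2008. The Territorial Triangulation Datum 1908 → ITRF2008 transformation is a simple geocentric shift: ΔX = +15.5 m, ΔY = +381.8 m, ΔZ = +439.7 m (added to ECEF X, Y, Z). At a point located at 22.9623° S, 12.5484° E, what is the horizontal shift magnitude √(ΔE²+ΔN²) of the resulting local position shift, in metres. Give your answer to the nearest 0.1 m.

The local east axis at (φ, λ) is (−sin λ, cos λ, 0), so ΔE = −sin(12.5484°)·15.5 + cos(12.5484°)·381.8 = 369.31 m.
The local north axis is (−sin φ cos λ, −sin φ sin λ, cos φ), giving ΔN = 5.902 + 32.361 + 404.859 = 443.12 m.
Horizontal magnitude = √(ΔE² + ΔN²) = √(369.31² + 443.12²) = 576.84 m.

576.8 m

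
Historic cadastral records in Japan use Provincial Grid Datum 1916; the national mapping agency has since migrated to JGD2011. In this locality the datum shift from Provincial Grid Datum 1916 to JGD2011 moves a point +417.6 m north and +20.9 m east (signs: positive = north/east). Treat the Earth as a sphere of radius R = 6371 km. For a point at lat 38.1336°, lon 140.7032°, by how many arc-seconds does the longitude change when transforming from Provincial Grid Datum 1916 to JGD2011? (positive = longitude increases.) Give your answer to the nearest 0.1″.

Δλ = 0.9″

At latitude 38.1336°, cos φ = 0.786573.
One radian of longitude at latitude φ spans R cos φ, so Δλ = ΔE / (R cos φ) = 20.9 / (6371000 × 0.786573) = 4.1706e-06 rad = 0.860″.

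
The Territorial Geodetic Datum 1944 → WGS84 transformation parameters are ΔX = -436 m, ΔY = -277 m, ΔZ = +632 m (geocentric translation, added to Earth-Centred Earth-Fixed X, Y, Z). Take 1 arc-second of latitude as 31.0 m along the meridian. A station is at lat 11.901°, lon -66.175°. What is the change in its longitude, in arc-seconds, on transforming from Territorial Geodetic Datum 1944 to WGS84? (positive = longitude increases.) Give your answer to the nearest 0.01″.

Δλ = -16.84″

sin φ = 0.206221, cos φ = 0.978505, sin λ = -0.914784, cos λ = 0.403944.
East component: ΔE = −sin λ·ΔX + cos λ·ΔY = −(-0.914784)(-436) + (0.403944)(-277) = -510.74 m.
1° of latitude spans 3600 × 31.00 = 111600 m; at latitude φ, 1° of longitude spans that × cos φ = 109201.2 m, so Δλ = -510.74 / 109201.2 × 3600 = -16.837″.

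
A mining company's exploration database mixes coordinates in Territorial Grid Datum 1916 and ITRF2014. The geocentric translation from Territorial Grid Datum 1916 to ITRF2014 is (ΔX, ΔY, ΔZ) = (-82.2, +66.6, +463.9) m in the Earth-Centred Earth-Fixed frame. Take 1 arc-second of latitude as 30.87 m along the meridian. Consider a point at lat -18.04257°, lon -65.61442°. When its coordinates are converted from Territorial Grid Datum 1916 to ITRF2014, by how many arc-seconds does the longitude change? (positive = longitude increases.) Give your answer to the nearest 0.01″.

Δλ = -1.61″

sin φ = -0.309724, cos φ = 0.950827, sin λ = -0.910788, cos λ = 0.412875.
East component: ΔE = −sin λ·ΔX + cos λ·ΔY = −(-0.910788)(-82.2) + (0.412875)(66.6) = -47.37 m.
1° of latitude spans 3600 × 30.87 = 111132 m; at latitude φ, 1° of longitude spans that × cos φ = 105667.3 m, so Δλ = -47.37 / 105667.3 × 3600 = -1.614″.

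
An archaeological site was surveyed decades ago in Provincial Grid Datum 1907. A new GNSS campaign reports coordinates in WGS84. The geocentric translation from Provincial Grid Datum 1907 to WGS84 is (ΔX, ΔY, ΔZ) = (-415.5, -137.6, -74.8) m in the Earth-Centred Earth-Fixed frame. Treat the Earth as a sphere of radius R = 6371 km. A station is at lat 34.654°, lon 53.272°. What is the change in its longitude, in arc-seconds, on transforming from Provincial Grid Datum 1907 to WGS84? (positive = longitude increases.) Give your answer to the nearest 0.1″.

Δλ = 9.9″

sin φ = 0.568619, cos φ = 0.822601, sin λ = 0.801483, cos λ = 0.598017.
East component: ΔE = −sin λ·ΔX + cos λ·ΔY = −(0.801483)(-415.5) + (0.598017)(-137.6) = 250.73 m.
1° of latitude spans πR/180 = 111195 m; at latitude φ, 1° of longitude spans that × cos φ = 91469.0 m, so Δλ = 250.73 / 91469.0 × 3600 = 9.868″.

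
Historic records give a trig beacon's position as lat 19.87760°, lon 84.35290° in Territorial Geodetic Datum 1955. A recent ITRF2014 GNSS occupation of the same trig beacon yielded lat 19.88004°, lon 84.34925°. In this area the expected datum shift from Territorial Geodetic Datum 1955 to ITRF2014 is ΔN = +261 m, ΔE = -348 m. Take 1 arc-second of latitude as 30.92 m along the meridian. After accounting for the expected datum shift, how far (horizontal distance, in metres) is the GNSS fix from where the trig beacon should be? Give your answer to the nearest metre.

Observed coordinate differences: Δφ = +0.00244°, Δλ = -0.00365°.
Converting to metres (1° lat = 111312 m, cos φ = 0.940421): observed ΔN = 271.6 m, observed ΔE = -382.1 m.
Subtracting the expected shift leaves a residual of 271.6 − (261) = 10.6 m north and -382.1 − (-348) = -34.1 m east.
Residual distance = √(10.6² + (-34.1)²) = 35.7 m.

36 m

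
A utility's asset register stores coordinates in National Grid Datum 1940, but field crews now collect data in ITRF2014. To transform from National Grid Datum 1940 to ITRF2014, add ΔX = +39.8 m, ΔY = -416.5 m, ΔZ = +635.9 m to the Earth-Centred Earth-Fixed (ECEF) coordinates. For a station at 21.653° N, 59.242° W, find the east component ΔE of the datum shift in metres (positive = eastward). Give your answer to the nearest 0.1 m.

The local east axis at (φ, λ) is (−sin λ, cos λ, 0), so ΔE = −sin(-59.242°)·39.8 + cos(-59.242°)·(-416.5) = -178.80 m.

ΔE = -178.8 m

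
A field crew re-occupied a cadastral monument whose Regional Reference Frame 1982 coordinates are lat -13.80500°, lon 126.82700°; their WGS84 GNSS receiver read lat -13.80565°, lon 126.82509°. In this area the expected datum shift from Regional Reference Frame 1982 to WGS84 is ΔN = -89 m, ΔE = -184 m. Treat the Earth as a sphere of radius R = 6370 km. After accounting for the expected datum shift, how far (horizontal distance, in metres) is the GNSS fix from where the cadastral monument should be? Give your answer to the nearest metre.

Observed coordinate differences: Δφ = -0.00065°, Δλ = -0.00191°.
Converting to metres (1° lat = 111177 m, cos φ = 0.971113): observed ΔN = -72.3 m, observed ΔE = -206.2 m.
Subtracting the expected shift leaves a residual of -72.3 − (-89) = 16.7 m north and -206.2 − (-184) = -22.2 m east.
Residual distance = √(16.7² + (-22.2)²) = 27.8 m.

28 m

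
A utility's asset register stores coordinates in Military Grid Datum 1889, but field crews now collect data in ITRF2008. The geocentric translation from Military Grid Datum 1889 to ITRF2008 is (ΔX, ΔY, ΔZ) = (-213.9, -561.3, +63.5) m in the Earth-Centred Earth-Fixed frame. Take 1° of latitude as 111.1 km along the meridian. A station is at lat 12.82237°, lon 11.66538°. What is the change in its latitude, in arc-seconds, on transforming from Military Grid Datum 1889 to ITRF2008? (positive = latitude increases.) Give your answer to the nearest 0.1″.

sin φ = 0.221929, cos φ = 0.975063, sin λ = 0.202196, cos λ = 0.979345.
North component: ΔN = −sin φ cos λ·ΔX − sin φ sin λ·ΔY + cos φ·ΔZ = −(0.221929)(0.979345)(-213.9) − (0.221929)(0.202196)(-561.3) + (0.975063)(63.5) = 133.59 m.
1° of latitude spans 111100 m, so Δφ = 133.59 / 111100 × 3600 = 4.329″.

Δφ = 4.3″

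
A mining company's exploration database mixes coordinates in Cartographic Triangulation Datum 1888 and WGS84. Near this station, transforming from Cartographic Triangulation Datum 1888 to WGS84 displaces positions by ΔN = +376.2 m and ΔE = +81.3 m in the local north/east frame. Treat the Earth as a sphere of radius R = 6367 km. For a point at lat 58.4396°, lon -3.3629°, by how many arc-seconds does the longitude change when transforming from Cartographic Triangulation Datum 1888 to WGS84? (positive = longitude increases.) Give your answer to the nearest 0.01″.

At latitude 58.4396°, cos φ = 0.523397.
One radian of longitude at latitude φ spans R cos φ, so Δλ = ΔE / (R cos φ) = 81.3 / (6367000 × 0.523397) = 2.4396e-05 rad = 5.032″.

Δλ = 5.03″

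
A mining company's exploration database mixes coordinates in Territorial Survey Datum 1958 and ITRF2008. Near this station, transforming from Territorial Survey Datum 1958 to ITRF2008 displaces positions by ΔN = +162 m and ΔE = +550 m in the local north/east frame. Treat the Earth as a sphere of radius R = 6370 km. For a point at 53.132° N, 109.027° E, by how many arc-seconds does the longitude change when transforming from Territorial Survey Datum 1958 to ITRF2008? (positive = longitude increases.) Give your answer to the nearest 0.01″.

At latitude 53.132°, cos φ = 0.599974.
One radian of longitude at latitude φ spans R cos φ, so Δλ = ΔE / (R cos φ) = 550.0 / (6370000 × 0.599974) = 1.4391e-04 rad = 29.684″.

Δλ = 29.68″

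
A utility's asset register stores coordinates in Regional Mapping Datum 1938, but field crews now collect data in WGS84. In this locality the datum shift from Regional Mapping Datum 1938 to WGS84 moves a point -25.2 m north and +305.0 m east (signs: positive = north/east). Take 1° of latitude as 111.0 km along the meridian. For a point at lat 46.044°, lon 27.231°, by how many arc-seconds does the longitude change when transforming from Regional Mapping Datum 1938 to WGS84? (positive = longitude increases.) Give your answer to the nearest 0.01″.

At latitude 46.044°, cos φ = 0.694106.
1° of longitude at this latitude = 111.0 × cos φ = 77.05 km, so Δλ = 305.0 / 77045.7 = 0.0039587° = 14.251″.

Δλ = 14.25″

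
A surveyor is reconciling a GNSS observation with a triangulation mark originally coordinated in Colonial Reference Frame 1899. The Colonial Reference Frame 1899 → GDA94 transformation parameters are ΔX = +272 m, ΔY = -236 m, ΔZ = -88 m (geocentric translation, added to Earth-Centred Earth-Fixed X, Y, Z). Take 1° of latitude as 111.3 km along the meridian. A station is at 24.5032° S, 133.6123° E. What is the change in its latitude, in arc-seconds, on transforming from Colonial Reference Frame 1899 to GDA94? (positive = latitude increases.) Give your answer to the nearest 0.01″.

sin φ = -0.414744, cos φ = 0.909938, sin λ = 0.724024, cos λ = -0.689775.
North component: ΔN = −sin φ cos λ·ΔX − sin φ sin λ·ΔY + cos φ·ΔZ = −(-0.414744)(-0.689775)(272) − (-0.414744)(0.724024)(-236) + (0.909938)(-88) = -228.76 m.
1° of latitude spans 111300 m, so Δφ = -228.76 / 111300 × 3600 = -7.399″.

Δφ = -7.40″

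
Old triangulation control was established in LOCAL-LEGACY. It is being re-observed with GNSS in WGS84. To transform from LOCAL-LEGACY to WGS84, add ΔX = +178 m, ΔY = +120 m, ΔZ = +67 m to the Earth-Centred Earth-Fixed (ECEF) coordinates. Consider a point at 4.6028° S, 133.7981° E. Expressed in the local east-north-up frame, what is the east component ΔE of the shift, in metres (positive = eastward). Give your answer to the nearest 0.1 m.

ΔE = -211.5 m

The local east axis at (φ, λ) is (−sin λ, cos λ, 0), so ΔE = −sin(133.7981°)·178 + cos(133.7981°)·120 = -211.53 m.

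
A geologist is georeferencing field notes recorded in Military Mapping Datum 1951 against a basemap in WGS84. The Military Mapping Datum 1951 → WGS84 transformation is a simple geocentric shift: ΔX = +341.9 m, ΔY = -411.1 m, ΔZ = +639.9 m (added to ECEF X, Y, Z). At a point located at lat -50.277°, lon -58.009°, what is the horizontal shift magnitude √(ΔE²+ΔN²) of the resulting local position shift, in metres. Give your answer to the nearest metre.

820 m

The local east axis at (φ, λ) is (−sin λ, cos λ, 0), so ΔE = −sin(-58.009°)·341.9 + cos(-58.009°)·(-411.1) = 72.18 m.
The local north axis is (−sin φ cos λ, −sin φ sin λ, cos φ), giving ΔN = 139.318 + 268.175 + 408.945 = 816.44 m.
Horizontal magnitude = √(ΔE² + ΔN²) = √(72.18² + 816.44²) = 819.62 m.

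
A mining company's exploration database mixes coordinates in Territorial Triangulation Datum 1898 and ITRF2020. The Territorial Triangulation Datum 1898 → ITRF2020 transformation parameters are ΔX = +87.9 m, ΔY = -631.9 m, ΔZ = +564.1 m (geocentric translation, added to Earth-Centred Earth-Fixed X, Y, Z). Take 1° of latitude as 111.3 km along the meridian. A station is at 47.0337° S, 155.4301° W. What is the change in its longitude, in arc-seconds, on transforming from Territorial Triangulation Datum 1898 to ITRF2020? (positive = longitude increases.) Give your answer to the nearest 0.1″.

sin φ = -0.731755, cos φ = 0.681568, sin λ = -0.415803, cos λ = -0.909455.
East component: ΔE = −sin λ·ΔX + cos λ·ΔY = −(-0.415803)(87.9) + (-0.909455)(-631.9) = 611.23 m.
1° of latitude spans 111300 m; at latitude φ, 1° of longitude spans that × cos φ = 75858.5 m, so Δλ = 611.23 / 75858.5 × 3600 = 29.007″.

Δλ = 29.0″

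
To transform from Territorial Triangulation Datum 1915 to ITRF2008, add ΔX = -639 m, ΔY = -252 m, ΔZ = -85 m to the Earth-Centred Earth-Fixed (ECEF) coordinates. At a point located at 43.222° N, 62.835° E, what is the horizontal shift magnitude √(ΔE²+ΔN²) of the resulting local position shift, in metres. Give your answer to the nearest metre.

539 m

The local east axis at (φ, λ) is (−sin λ, cos λ, 0), so ΔE = −sin(62.835°)·(-639) + cos(62.835°)·(-252) = 453.46 m.
The local north axis is (−sin φ cos λ, −sin φ sin λ, cos φ), giving ΔN = 199.790 + 153.540 − 61.940 = 291.39 m.
Horizontal magnitude = √(ΔE² + ΔN²) = √(453.46² + 291.39²) = 539.02 m.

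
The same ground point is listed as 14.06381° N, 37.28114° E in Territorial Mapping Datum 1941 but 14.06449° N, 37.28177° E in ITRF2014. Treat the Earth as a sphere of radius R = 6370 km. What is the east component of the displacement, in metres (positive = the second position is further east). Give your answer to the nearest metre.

ΔE = 68 m

Δφ = 14.06449° − 14.06381° = +0.00068°; Δλ = 37.28177° − 37.28114° = +0.00063°.
1° along a meridian = πR/180 = 111177 m.
ΔN = Δφ × 111177 = 75.6 m; ΔE = Δλ × 111177 × cos(14.06381°) = +0.00063 × 111177 × 0.970026 = 67.9 m.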